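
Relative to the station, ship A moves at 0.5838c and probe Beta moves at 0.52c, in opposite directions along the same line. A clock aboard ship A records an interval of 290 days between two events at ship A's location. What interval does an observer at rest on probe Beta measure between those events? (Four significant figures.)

545.1 days

The velocity of ship A relative to probe Beta is (0.5838 + 0.52)c / (1 + 0.5838×0.52) = 0.84675c; relative speed 0.84675c.
γ for this relative speed: γ = 1/√(1 − 0.716986) = 1.8797.
Ship A's interval is proper; time dilation gives Δt_B = γΔτ = 1.8797 × 290 days = 545.1 days.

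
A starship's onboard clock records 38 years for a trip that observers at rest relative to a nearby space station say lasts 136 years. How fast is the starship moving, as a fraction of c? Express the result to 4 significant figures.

0.9602c

γ = Δt/Δτ = 136/38 = 3.5789.
β = √(1 − 1/γ²) = √(1 − 0.078073) = √0.921927 = 0.9602.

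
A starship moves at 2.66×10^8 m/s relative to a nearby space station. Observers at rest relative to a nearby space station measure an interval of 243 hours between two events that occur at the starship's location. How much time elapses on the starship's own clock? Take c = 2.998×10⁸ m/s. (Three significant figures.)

112 hours

β = v/c = (2.66×10^8 m/s)/(2.998×10⁸ m/s) = 0.887258.
β² = 0.7872268, so γ = 1/√0.2127732 = 2.1679.
The starship's clock runs slow as seen from a nearby space station, so Δτ = Δt/γ = 243/2.1679 = 112 hours.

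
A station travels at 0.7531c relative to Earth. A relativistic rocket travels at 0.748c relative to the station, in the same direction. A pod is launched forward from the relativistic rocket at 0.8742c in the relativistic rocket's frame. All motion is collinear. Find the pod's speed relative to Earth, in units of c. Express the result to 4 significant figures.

0.9973c

Apply u = (u'+v)/(1+u'v) twice. Pod in the station frame: (0.8742+0.748)/(1+0.8742·0.748) = 1.6222/1.6539016 = 0.98083c.
That velocity, transformed to the rest frame of Earth: (0.98083+0.7531)/(1+0.98083·0.7531) = 1.73393/1.738663073 = 0.99728c.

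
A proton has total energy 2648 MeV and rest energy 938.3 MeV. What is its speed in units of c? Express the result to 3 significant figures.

0.935c

Total energy E = γmc² gives γ = 2648/938.3 = 2.8221.
Hence β = √(1 − 1/γ²) = √(1 − 0.125561) = √0.874439 = 0.935.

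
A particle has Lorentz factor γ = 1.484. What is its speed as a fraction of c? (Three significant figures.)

0.739c

β = √(1 − 1/γ²) = √(1 − 1/2.202256) = √0.54592 = 0.739.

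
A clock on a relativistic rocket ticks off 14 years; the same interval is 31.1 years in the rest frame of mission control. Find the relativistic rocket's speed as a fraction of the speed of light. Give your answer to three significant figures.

γ = Δt/Δτ = 31.1/14 = 2.2214.
β = √(1 − 1/γ²) = √(1 − 0.20265) = √0.79735 = 0.893.

0.893c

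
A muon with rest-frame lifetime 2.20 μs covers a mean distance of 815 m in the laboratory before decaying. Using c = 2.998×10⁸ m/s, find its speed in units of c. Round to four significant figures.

Let x = d/(cτ) = 815.0 m / (2.998×10⁸ m/s × 2.200×10^-6 s) = 1.2357. Since d = βγcτ, x = βγ = β/√(1−β²).
Solving: β² = x²/(1+x²) = 1.52695/2.52695 = 0.604266, so β = 0.7773.

0.7773c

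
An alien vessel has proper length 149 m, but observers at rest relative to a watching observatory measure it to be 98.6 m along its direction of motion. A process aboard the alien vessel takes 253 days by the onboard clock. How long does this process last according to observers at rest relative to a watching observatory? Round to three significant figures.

From L = L₀/γ: γ = 149/98.6 = 1.51116.
Δt = γΔτ = 1.51116 × 253 = 382 days.

382 days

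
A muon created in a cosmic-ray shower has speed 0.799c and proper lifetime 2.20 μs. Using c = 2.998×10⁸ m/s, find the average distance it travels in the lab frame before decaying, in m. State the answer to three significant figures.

β² = 0.638401, so γ = 1/√0.361599 = 1.663.
Lab-frame lifetime: Δt = γτ = 1.663 × 2.20 μs = 3.6586 μs.
Distance: d = vΔt = 0.799 × 2.998×10⁸ m/s × 3.6586×10^-6 s = 876 m.

876 m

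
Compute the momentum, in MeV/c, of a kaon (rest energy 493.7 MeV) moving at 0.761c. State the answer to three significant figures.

γ = 1/√(1 − β²) = 1/√(1 − 0.579121) = 1/√0.420879 = 1/0.648752 = 1.5414.
Momentum: p = γβ·mc = 1.5414 × 0.761 × 493.7 MeV/c = 579 MeV/c.

579 MeV/c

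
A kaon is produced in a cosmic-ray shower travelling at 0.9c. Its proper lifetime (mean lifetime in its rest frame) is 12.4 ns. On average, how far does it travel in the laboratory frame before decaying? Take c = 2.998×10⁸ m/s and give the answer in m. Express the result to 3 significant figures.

γ = 1/√(1 − β²) = 1/√(1 − 0.81) = 1/√0.19 = 1/0.43589 = 2.2942.
Lab-frame lifetime: Δt = γτ = 2.2942 × 12.4 ns = 28.448 ns.
Distance: d = vΔt = 0.9 × 2.998×10⁸ m/s × 2.8448×10^-8 s = 7.68 m.

7.68 m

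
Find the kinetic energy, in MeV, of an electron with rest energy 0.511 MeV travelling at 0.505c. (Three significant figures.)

0.0810 MeV

Lorentz factor: γ = (1 − 0.255025)^(−1/2) = 1.15859.
Kinetic energy: K = (γ − 1)mc² = (1.15859 − 1) × 0.511 MeV = 0.15859 × 0.511 = 0.0810 MeV.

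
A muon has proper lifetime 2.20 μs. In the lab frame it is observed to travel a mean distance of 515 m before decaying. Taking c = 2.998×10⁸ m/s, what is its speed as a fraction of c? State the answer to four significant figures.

Lab distance = (lab lifetime)·v = γτ·βc, so βγ = d/(cτ) = 515.0/(2.998×10⁸ × 2.200×10^-6) = 0.78082.
With βγ = 0.78082: γ² = 1 + (βγ)² = 1.60968, and β = (βγ)/γ = 0.78082/1.26873 = 0.6154.

0.6154c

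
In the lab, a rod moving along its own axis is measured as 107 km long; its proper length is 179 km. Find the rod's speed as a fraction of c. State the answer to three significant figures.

0.802c

Length contraction gives γ = L₀/L = 179/107 = 1.6729.
β = √(1 − 1/γ²) = √0.642678 = 0.802.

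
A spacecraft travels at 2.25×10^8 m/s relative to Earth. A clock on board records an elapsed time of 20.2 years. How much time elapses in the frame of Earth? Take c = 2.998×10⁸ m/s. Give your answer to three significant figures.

β = v/c = (2.25×10^8 m/s)/(2.998×10⁸ m/s) = 0.7505.
β² = 0.56325025, so γ = 1/√0.43674975 = 1.5132.
The onboard clock measures proper time, so the interval in the rest frame of Earth is dilated: Δt = γ·Δτ = 1.5132 × 20.2 years = 30.6 years.

30.6 years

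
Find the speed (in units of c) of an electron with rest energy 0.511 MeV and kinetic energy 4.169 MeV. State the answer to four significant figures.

γ = 1 + K/(mc²) = 1 + 4.169/0.511 = 9.1585.
β = √(1 − 1/γ²) = √(1 − 0.0119221) = √0.9880779 = 0.9940.

0.9940c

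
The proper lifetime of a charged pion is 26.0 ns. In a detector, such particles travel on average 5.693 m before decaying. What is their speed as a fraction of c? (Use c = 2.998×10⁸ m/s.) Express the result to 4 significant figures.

Lab distance = (lab lifetime)·v = γτ·βc, so βγ = d/(cτ) = 5.693/(2.998×10⁸ × 2.600×10^-8) = 0.73036.
With βγ = 0.73036: γ² = 1 + (βγ)² = 1.533426, and β = (βγ)/γ = 0.73036/1.23832 = 0.5898.

0.5898c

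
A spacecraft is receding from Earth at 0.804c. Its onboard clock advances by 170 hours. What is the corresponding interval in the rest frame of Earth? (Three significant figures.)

β² = 0.646416, so γ = 1/√0.353584 = 1.6817.
Time dilation: Δt = γ·Δτ = 1.6817 × 170 = 286 hours.

286 hours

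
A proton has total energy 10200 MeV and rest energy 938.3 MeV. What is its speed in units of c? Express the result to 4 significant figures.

γ = E/(mc²) = 10200/938.3 = 10.871.
β = √(1 − 1/γ²) = √(1 − 0.00846177) = √0.99153823 = 0.9958.

0.9958c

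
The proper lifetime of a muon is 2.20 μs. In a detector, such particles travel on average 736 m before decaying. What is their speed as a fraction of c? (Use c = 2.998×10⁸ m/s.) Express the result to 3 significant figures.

0.745c

Let x = d/(cτ) = 736.0 m / (2.998×10⁸ m/s × 2.200×10^-6 s) = 1.1159. Since d = βγcτ, x = βγ = β/√(1−β²).
Solving: β² = x²/(1+x²) = 1.24523/2.24523 = 0.554611, so β = 0.745.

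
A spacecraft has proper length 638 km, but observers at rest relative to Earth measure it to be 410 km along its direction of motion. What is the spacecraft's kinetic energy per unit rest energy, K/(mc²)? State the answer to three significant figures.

0.556

γ = L₀/L = 638/410 = 1.5561.
Since K = (γ−1)mc², K/(mc²) = 1.5561 − 1 = 0.556.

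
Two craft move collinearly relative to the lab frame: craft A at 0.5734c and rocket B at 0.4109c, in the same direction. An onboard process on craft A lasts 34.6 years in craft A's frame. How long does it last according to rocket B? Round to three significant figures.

35.4 years

Speed of craft A in rocket B's frame: u = (v_A − v_B)/(1 − v_A v_B/c²) = (0.5734 − 0.4109)/(1 − 0.5734×0.4109) = 0.1625/0.76438994 = 0.21259; |u| = 0.21259c.
At |u| = 0.21259c, γ = (1 − 0.0451945)^(−1/2) = 1.0234.
The clock on craft A records proper time, so rocket B measures Δt = γΔτ = 1.0234 × 34.6 = 35.4 years.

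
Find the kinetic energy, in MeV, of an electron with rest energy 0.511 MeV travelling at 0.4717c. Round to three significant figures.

0.0685 MeV

Lorentz factor: γ = (1 − 0.22250089)^(−1/2) = 1.1341.
Kinetic energy: K = (γ − 1)mc² = (1.1341 − 1) × 0.511 MeV = 0.1341 × 0.511 = 0.0685 MeV.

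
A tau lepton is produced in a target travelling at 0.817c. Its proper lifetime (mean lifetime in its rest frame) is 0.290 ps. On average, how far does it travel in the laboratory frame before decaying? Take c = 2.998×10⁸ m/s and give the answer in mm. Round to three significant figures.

β² = 0.667489, so γ = 1/√0.332511 = 1.7342.
Lab-frame lifetime: Δt = γτ = 1.7342 × 0.290 ps = 0.50292 ps.
Distance: d = vΔt = 0.817 × 2.998×10⁸ m/s × 5.0292×10^-13 s = 1.23×10^-4 m = 0.123 mm.

0.123 mm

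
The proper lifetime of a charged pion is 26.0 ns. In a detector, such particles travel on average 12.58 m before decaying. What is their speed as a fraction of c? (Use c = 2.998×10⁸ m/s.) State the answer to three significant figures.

Let x = d/(cτ) = 12.58 m / (2.998×10⁸ m/s × 2.600×10^-8 s) = 1.6139. Since d = βγcτ, x = βγ = β/√(1−β²).
Solving: β² = x²/(1+x²) = 2.60467/3.60467 = 0.722582, so β = 0.850.

0.850c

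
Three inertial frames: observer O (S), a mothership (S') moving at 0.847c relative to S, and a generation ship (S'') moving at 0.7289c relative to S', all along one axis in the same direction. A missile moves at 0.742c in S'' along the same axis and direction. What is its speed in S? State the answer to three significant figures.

0.996c

Apply u = (u'+v)/(1+u'v) twice. Missile in the mothership frame: (0.742+0.7289)/(1+0.742·0.7289) = 1.4709/1.5408438 = 0.95461c.
That velocity, transformed to the rest frame of observer O: (0.95461+0.847)/(1+0.95461·0.847) = 1.80161/1.80855467 = 0.99616c.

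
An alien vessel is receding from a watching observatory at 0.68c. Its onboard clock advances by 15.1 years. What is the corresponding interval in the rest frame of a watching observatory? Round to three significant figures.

20.6 years

γ = 1/√(1 − β²) = 1/√(1 − 0.4624) = 1/√0.5376 = 1/0.733212 = 1.3639.
Time dilation: Δt = γ·Δτ = 1.3639 × 15.1 = 20.6 years.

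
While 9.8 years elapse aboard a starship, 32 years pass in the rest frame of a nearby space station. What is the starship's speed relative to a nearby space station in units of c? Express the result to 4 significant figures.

γ = Δt/Δτ = 32/9.8 = 3.2653.
β = √(1 − 1/γ²) = √(1 − 0.0937894) = √0.9062106 = 0.9520.

0.9520c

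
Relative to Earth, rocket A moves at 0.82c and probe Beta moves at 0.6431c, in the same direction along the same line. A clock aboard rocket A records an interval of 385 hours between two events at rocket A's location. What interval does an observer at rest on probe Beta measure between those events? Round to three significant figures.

415 hours

Speed of rocket A in probe Beta's frame: u = (v_A − v_B)/(1 − v_A v_B/c²) = (0.82 − 0.6431)/(1 − 0.82×0.6431) = 0.1769/0.472658 = 0.37427; |u| = 0.37427c.
At |u| = 0.37427c, γ = (1 − 0.140078)^(−1/2) = 1.0784.
Rocket A's interval is proper; time dilation gives Δt_B = γΔτ = 1.0784 × 385 hours = 415 hours.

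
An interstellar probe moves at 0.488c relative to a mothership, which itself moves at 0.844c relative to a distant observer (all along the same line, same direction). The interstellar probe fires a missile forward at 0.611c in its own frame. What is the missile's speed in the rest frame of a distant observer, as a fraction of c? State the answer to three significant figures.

Apply u = (u'+v)/(1+u'v) twice. Missile in the mothership frame: (0.611+0.488)/(1+0.611·0.488) = 1.099/1.298168 = 0.84658c.
That velocity, transformed to the rest frame of a distant observer: (0.84658+0.844)/(1+0.84658·0.844) = 1.69058/1.71451352 = 0.98604c.

0.986c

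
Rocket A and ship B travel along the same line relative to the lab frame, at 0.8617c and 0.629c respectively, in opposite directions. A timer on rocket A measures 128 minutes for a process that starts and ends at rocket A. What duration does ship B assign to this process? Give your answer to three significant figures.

500 minutes

The velocity of rocket A relative to ship B is (0.8617 + 0.629)c / (1 + 0.8617×0.629) = 0.96673c; relative speed 0.96673c.
At |u| = 0.96673c, γ = (1 − 0.934567)^(−1/2) = 3.9093.
Rocket A's interval is proper; time dilation gives Δt_B = γΔτ = 3.9093 × 128 minutes = 500 minutes.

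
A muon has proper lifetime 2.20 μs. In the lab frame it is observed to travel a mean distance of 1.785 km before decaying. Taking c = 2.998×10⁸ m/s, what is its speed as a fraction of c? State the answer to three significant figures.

0.938c

Let x = d/(cτ) = 1785 m / (2.998×10⁸ m/s × 2.200×10^-6 s) = 2.7063. Since d = βγcτ, x = βγ = β/√(1−β²).
Solving: β² = x²/(1+x²) = 7.32406/8.32406 = 0.879866, so β = 0.938.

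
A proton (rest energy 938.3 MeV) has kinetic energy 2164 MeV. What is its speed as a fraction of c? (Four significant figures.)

γ = 1 + K/(mc²) = 1 + 2164/938.3 = 3.3063.
β = √(1 − 1/γ²) = √(1 − 0.0914778) = √0.9085222 = 0.9532.

0.9532c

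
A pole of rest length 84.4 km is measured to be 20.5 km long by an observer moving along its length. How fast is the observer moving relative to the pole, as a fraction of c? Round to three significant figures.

Length contraction gives γ = L₀/L = 84.4/20.5 = 4.1171.
β = √(1 − 1/γ²) = √0.941005 = 0.970.

0.970c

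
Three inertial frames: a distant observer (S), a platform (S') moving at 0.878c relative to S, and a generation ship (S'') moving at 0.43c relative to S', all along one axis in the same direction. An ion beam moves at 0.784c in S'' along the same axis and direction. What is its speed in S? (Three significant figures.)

Apply u = (u'+v)/(1+u'v) twice. Ion beam in the platform frame: (0.784+0.43)/(1+0.784·0.43) = 1.214/1.33712 = 0.90792c.
That velocity, transformed to the rest frame of a distant observer: (0.90792+0.878)/(1+0.90792·0.878) = 1.78592/1.79715376 = 0.99375c.

0.994c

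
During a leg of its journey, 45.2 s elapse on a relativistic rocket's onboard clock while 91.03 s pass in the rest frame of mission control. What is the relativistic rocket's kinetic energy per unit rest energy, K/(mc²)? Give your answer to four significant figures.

1.014

From Δt = γΔτ: γ = 91.03/45.2 = 2.01394.
K/(mc²) = γ − 1 = 2.01394 − 1 = 1.014.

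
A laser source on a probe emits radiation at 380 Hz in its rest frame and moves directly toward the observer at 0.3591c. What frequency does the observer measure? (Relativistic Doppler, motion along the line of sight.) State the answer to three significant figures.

Relativistic Doppler (source moving toward): f_obs = f_src · √((1+β)/(1−β)).
With β = 0.3591: factor = √(1.3591/0.6409) = 1.4562.
f_obs = 380 × 1.4562 = 553 Hz.

553 Hz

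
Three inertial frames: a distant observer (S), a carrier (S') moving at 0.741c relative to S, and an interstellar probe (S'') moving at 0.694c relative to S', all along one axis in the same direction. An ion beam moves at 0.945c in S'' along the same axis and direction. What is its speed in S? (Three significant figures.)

Apply u = (u'+v)/(1+u'v) twice. Ion beam in the carrier frame: (0.945+0.694)/(1+0.945·0.694) = 1.639/1.65583 = 0.98984c.
That velocity, transformed to the rest frame of a distant observer: (0.98984+0.741)/(1+0.98984·0.741) = 1.73084/1.73347144 = 0.99848c.

0.998c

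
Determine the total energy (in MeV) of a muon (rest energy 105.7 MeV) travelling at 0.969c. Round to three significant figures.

Lorentz factor: γ = (1 − 0.938961)^(−1/2) = 4.0476.
Total energy: E = γmc² = 4.0476 × 105.7 MeV = 428 MeV.

428 MeV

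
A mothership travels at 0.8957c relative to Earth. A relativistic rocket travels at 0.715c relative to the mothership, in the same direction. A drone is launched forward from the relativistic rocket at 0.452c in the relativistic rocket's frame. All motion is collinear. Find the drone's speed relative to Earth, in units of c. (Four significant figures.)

First combine the drone and relativistic rocket (S''→S'): u₁ = (0.452 + 0.715)/(1 + 0.452×0.715) = 1.167/1.32318 = 0.88197.
Then combine with the mothership (S'→S): u = (0.88197 + 0.8957)/(1 + 0.88197×0.8957) = 1.77767/1.789980529 = 0.99312.

0.9931c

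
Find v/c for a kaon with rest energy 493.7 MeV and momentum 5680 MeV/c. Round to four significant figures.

βγ = pc/(mc²) = 5680/493.7 = 11.505.
Since γ² = 1 + (βγ)² = 133.365, γ = √133.365 = 11.5484, and β = (βγ)/γ = 11.505/11.5484 = 0.9962.

0.9962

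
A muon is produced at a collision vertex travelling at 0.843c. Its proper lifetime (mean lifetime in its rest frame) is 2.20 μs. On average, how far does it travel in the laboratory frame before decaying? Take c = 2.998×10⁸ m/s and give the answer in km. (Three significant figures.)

With β = 0.843, γ = 1/√(1 − 0.843²) = 1/√0.289351 = 1.859.
Lab-frame lifetime: Δt = γτ = 1.859 × 2.20 μs = 4.0898 μs.
Distance: d = vΔt = 0.843 × 2.998×10⁸ m/s × 4.0898×10^-6 s = 1030 m = 1.03 km.

1.03 km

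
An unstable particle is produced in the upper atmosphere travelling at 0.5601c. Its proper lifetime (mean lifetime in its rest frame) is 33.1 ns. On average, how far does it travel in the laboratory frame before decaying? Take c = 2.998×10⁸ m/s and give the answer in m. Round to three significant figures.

6.71 m

β² = 0.31371201, so γ = 1/√0.68628799 = 1.2071.
Lab-frame lifetime: Δt = γτ = 1.2071 × 33.1 ns = 39.955 ns.
Distance: d = vΔt = 0.5601 × 2.998×10⁸ m/s × 3.9955×10^-8 s = 6.71 m.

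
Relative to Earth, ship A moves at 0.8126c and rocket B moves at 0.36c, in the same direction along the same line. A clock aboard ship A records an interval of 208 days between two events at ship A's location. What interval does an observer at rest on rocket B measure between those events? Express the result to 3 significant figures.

271 days

Transform ship A's velocity into rocket B's frame: (0.8126 − 0.36)/(1 − 0.8126·0.36) = 0.4526/0.707464, so the relative speed is 0.63975c.
γ for this relative speed: γ = 1/√(1 − 0.40928) = 1.3011.
Ship A's interval is proper; time dilation gives Δt_B = γΔτ = 1.3011 × 208 days = 271 days.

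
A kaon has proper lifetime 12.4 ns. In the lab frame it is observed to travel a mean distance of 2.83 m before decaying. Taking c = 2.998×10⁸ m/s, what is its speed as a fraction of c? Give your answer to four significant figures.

Lab distance = (lab lifetime)·v = γτ·βc, so βγ = d/(cτ) = 2.830/(2.998×10⁸ × 1.240×10^-8) = 0.76126.
With βγ = 0.76126: γ² = 1 + (βγ)² = 1.579517, and β = (βγ)/γ = 0.76126/1.25679 = 0.6057.

0.6057c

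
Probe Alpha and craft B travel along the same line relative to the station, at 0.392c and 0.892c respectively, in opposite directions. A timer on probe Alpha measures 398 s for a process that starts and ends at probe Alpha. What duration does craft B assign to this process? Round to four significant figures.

1292 s

The velocity of probe Alpha relative to craft B is (0.392 + 0.892)c / (1 + 0.392×0.892) = 0.95135c; relative speed 0.95135c.
γ for this relative speed: γ = 1/√(1 − 0.905067) = 3.2456.
Probe Alpha's interval is proper; time dilation gives Δt_B = γΔτ = 3.2456 × 398 s = 1292 s.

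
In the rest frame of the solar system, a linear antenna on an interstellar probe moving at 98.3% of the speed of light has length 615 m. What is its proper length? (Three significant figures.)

3350 m

Lorentz factor: γ = (1 − 0.966289)^(−1/2) = 5.4465.
Proper length: L₀ = γ·L = 5.4465 × 615 = 3350 m.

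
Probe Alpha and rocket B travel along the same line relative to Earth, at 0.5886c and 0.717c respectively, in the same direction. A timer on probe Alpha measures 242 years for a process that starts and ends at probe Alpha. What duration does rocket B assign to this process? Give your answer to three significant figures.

248 years

The velocity of probe Alpha relative to rocket B is (0.5886 − 0.717)c / (1 − 0.5886×0.717) = −0.22216c; relative speed 0.22216c.
At |u| = 0.22216c, γ = (1 − 0.0493551)^(−1/2) = 1.0256.
Probe Alpha's interval is proper; time dilation gives Δt_B = γΔτ = 1.0256 × 242 years = 248 years.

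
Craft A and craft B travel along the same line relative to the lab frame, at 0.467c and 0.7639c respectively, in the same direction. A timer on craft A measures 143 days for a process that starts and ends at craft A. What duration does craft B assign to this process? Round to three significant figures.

The velocity of craft A relative to craft B is (0.467 − 0.7639)c / (1 − 0.467×0.7639) = −0.46156c; relative speed 0.46156c.
At |u| = 0.46156c, γ = (1 − 0.213038)^(−1/2) = 1.1273.
The clock on craft A records proper time, so craft B measures Δt = γΔτ = 1.1273 × 143 = 161 days.

161 days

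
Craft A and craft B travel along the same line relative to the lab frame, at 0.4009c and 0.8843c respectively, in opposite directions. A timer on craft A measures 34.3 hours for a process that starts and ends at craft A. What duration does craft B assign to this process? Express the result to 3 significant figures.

The velocity of craft A relative to craft B is (0.4009 + 0.8843)c / (1 + 0.4009×0.8843) = 0.94883c; relative speed 0.94883c.
γ for this relative speed: γ = 1/√(1 − 0.900278) = 3.1667.
Craft A's interval is proper; time dilation gives Δt_B = γΔτ = 3.1667 × 34.3 hours = 109 hours.

109 hours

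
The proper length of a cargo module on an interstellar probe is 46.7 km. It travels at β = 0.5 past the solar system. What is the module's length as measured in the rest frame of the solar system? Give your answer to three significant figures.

γ = 1/√(1 − β²) = 1/√(1 − 0.25) = 1/√0.75 = 1/0.866025 = 1.1547.
Length contraction: L = L₀/γ = 46.7/1.1547 = 40.4 km.

40.4 km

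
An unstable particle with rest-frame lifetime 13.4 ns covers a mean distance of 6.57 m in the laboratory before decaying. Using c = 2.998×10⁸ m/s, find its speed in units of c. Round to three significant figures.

d = βγcτ ⇒ βγ = d/(cτ) = 6.570 m / (4.01732 m) = 1.6354.
β = (βγ)/√(1+(βγ)²) = 1.6354/√3.67453 = 0.853.

0.853c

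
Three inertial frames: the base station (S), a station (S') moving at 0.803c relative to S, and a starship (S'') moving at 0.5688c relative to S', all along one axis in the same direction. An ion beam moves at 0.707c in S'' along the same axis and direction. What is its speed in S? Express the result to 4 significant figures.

0.9897c

First combine the ion beam and starship (S''→S'): u₁ = (0.707 + 0.5688)/(1 + 0.707×0.5688) = 1.2758/1.4021416 = 0.90989.
Then combine with the station (S'→S): u = (0.90989 + 0.803)/(1 + 0.90989×0.803) = 1.71289/1.73064167 = 0.98974.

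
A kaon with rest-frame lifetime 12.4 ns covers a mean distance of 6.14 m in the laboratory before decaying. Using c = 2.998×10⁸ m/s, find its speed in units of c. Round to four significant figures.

0.8554c

d = βγcτ ⇒ βγ = d/(cτ) = 6.140 m / (3.71752 m) = 1.6516.
β = (βγ)/√(1+(βγ)²) = 1.6516/√3.72778 = 0.8554.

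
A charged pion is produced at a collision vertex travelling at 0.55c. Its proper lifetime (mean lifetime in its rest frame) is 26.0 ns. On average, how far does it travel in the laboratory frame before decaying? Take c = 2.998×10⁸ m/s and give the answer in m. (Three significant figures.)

5.13 m

γ = 1/√(1 − β²) = 1/√(1 − 0.3025) = 1/√0.6975 = 1/0.835165 = 1.1974.
Lab-frame lifetime: Δt = γτ = 1.1974 × 26.0 ns = 31.132 ns.
Distance: d = vΔt = 0.55 × 2.998×10⁸ m/s × 3.1132×10^-8 s = 5.13 m.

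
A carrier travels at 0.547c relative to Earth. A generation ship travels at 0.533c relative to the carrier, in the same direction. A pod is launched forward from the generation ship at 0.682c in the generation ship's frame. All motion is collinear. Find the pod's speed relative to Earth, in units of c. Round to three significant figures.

Compose velocities in two stages. Stage 1 (into S'): u₁ = (0.682+0.533)/(1+0.682×0.533) = 0.89109.
Stage 2 (into S): u = (0.89109+0.547)/(1+0.89109×0.547) = 0.96683, so the speed is 0.967c.

0.967c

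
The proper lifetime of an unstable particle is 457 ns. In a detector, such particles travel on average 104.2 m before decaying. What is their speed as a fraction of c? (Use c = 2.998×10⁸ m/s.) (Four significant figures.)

d = βγcτ ⇒ βγ = d/(cτ) = 104.2 m / (137.0086 m) = 0.76054.
β = (βγ)/√(1+(βγ)²) = 0.76054/√1.578421 = 0.6054.

0.6054c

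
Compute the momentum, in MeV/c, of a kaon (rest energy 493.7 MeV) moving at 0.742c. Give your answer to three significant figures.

546 MeV/c

γ = 1/√(1 − β²) = 1/√(1 − 0.550564) = 1/√0.449436 = 1/0.6704 = 1.4916.
Momentum: p = γβ·mc = 1.4916 × 0.742 × 493.7 MeV/c = 546 MeV/c.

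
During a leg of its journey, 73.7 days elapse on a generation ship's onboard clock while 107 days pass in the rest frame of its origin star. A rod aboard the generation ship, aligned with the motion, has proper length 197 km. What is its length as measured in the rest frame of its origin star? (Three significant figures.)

136 km

The time-dilation ratio gives γ = 107/73.7 = 1.45183.
The rod contracts by the same γ: 197 km / 1.45183 = 136 km.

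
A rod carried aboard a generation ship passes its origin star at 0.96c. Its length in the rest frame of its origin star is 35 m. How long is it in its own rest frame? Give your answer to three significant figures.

β² = 0.9216, so γ = 1/√0.0784 = 3.5714.
Proper length: L₀ = γ·L = 3.5714 × 35 = 125 m.

125 m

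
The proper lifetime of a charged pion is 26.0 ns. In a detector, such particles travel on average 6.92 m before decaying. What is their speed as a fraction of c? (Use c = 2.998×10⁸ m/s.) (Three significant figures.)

0.664c

d = βγcτ ⇒ βγ = d/(cτ) = 6.920 m / (7.7948 m) = 0.88777.
β = (βγ)/√(1+(βγ)²) = 0.88777/√1.788136 = 0.664.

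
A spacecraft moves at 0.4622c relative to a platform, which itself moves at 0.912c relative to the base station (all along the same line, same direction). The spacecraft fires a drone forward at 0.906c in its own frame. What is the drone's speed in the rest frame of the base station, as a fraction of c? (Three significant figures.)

0.998c

Apply u = (u'+v)/(1+u'v) twice. Drone in the platform frame: (0.906+0.4622)/(1+0.906·0.4622) = 1.3682/1.4187532 = 0.96437c.
That velocity, transformed to the rest frame of the base station: (0.96437+0.912)/(1+0.96437·0.912) = 1.87637/1.87950544 = 0.99833c.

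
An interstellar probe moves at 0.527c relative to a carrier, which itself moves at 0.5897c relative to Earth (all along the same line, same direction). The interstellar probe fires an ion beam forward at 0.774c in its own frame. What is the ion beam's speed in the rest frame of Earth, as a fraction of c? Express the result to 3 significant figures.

First combine the ion beam and interstellar probe (S''→S'): u₁ = (0.774 + 0.527)/(1 + 0.774×0.527) = 1.301/1.407898 = 0.92407.
Then combine with the carrier (S'→S): u = (0.92407 + 0.5897)/(1 + 0.92407×0.5897) = 1.51377/1.544924079 = 0.97983.

0.980c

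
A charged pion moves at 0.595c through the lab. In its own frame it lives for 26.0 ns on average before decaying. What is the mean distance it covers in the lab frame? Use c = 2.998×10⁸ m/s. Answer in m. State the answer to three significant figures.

β² = 0.354025, so γ = 1/√0.645975 = 1.2442.
Lab-frame lifetime: Δt = γτ = 1.2442 × 26.0 ns = 32.349 ns.
Distance: d = vΔt = 0.595 × 2.998×10⁸ m/s × 3.2349×10^-8 s = 5.77 m.

5.77 m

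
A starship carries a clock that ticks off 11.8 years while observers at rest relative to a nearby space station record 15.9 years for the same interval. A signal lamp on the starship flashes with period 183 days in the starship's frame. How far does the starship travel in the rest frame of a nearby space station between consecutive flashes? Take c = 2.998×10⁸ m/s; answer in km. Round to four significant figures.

The time-dilation ratio gives γ = 15.9/11.8 = 1.34746.
β = √(1 − 1/γ²) = 0.67025. Lab-frame period = γτ = 1.34746×183 days = 246.59 days. Distance = βc × γτ = 0.67025 × 2.998×10⁸ m/s × 21305376 s = 4.2811×10^15 m = 4.281×10^12 km.

4.281×10^12 km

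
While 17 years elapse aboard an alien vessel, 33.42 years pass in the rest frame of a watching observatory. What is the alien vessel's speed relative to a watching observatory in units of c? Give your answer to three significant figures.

γ = Δt/Δτ = 33.42/17 = 1.9659.
β = √(1 − 1/γ²) = √(1 − 0.258748) = √0.741252 = 0.861.

0.861c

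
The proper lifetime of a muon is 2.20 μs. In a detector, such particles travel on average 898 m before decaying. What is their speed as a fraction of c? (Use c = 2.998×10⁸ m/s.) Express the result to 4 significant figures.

d = βγcτ ⇒ βγ = d/(cτ) = 898.0 m / (659.56 m) = 1.3615.
β = (βγ)/√(1+(βγ)²) = 1.3615/√2.85368 = 0.8060.

0.8060c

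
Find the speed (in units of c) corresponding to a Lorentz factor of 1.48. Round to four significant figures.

0.7372c

β = √(1 − 1/γ²) = √(1 − 1/2.1904) = √0.543462 = 0.7372.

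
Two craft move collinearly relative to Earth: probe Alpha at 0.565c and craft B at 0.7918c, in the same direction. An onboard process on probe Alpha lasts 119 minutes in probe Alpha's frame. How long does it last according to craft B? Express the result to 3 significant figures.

The velocity of probe Alpha relative to craft B is (0.565 − 0.7918)c / (1 − 0.565×0.7918) = −0.4104c; relative speed 0.4104c.
At |u| = 0.4104c, γ = (1 − 0.168428)^(−1/2) = 1.0966.
Probe Alpha's interval is proper; time dilation gives Δt_B = γΔτ = 1.0966 × 119 minutes = 130 minutes.

130 minutes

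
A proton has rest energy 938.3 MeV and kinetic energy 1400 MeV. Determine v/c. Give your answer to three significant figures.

0.916

K = (γ−1)mc², so γ = 1 + 1400/938.3 = 2.4921.
Then v/c = √(1 − γ⁻²) = √(1 − 0.161016) = √0.838984 = 0.916.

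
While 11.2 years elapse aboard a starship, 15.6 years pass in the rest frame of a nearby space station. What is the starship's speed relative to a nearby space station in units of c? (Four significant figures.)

γ = Δt/Δτ = 15.6/11.2 = 1.3929.
β = √(1 − 1/γ²) = √(1 − 0.515419) = √0.484581 = 0.6961.

0.6961c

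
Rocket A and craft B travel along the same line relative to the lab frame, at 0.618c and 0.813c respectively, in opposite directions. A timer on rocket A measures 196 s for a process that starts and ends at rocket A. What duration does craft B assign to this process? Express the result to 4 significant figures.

643.3 s

The velocity of rocket A relative to craft B is (0.618 + 0.813)c / (1 + 0.618×0.813) = 0.95245c; relative speed 0.95245c.
At |u| = 0.95245c, γ = (1 − 0.907161)^(−1/2) = 3.282.
Rocket A's interval is proper; time dilation gives Δt_B = γΔτ = 3.282 × 196 s = 643.3 s.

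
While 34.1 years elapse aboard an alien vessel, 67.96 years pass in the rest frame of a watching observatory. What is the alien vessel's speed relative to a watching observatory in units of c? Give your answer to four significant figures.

0.8650c

γ = Δt/Δτ = 67.96/34.1 = 1.993.
β = √(1 − 1/γ²) = √(1 − 0.251759) = √0.748241 = 0.8650.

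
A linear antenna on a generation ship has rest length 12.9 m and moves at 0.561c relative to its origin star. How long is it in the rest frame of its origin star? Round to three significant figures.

10.7 m

β² = 0.314721, so γ = 1/√0.685279 = 1.208.
Along the direction of motion the measured length is L₀/γ = 12.9/1.208 = 10.7 m.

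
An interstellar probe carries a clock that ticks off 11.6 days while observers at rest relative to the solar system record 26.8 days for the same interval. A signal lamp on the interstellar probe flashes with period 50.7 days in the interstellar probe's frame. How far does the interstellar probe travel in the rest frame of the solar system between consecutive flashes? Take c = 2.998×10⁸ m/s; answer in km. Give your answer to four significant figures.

2.735×10^12 km

From Δt = γΔτ: γ = 26.8/11.6 = 2.31034.
β = √(1 − 1/γ²) = 0.90147. Lab-frame period = γτ = 2.31034×50.7 days = 117.13 days. Distance = βc × γτ = 0.90147 × 2.998×10⁸ m/s × 10120032 s = 2.7350×10^15 m = 2.735×10^12 km.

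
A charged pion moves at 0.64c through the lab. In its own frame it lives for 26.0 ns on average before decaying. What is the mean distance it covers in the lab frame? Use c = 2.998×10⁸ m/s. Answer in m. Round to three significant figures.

6.49 m

γ = 1/√(1 − β²) = 1/√(1 − 0.4096) = 1/√0.5904 = 1/0.768375 = 1.3014.
Lab-frame lifetime: Δt = γτ = 1.3014 × 26.0 ns = 33.836 ns.
Distance: d = vΔt = 0.64 × 2.998×10⁸ m/s × 3.3836×10^-8 s = 6.49 m.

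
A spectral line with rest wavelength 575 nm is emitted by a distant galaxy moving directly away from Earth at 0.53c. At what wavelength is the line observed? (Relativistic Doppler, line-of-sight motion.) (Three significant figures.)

Relativistic Doppler for wavelength: λ_obs = λ_src · √((1+β)/(1−β)).
With β = 0.53: factor = √(1.53/0.47) = 1.8043.
λ_obs = 575 × 1.8043 = 1040 nm.

1040 nm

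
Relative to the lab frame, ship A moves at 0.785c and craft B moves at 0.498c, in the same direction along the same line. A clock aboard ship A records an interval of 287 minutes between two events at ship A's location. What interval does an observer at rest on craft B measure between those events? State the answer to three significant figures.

Transform ship A's velocity into craft B's frame: (0.785 − 0.498)/(1 − 0.785·0.498) = 0.287/0.60907, so the relative speed is 0.47121c.
γ for this relative speed: γ = 1/√(1 − 0.222039) = 1.1338.
Ship A's interval is proper; time dilation gives Δt_B = γΔτ = 1.1338 × 287 minutes = 325 minutes.

325 minutes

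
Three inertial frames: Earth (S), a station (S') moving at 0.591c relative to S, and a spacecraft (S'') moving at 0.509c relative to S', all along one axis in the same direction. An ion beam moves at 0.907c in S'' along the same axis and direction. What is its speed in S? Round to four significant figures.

0.9919c

Compose velocities in two stages. Stage 1 (into S'): u₁ = (0.907+0.509)/(1+0.907×0.509) = 0.96876.
Stage 2 (into S): u = (0.96876+0.591)/(1+0.96876×0.591) = 0.99187, so the speed is 0.9919c.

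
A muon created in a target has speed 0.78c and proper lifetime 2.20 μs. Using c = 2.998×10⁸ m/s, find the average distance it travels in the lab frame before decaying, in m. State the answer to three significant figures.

With β = 0.78, γ = 1/√(1 − 0.78²) = 1/√0.3916 = 1.598.
Lab-frame lifetime: Δt = γτ = 1.598 × 2.20 μs = 3.5156 μs.
Distance: d = vΔt = 0.78 × 2.998×10⁸ m/s × 3.5156×10^-6 s = 822 m.

822 m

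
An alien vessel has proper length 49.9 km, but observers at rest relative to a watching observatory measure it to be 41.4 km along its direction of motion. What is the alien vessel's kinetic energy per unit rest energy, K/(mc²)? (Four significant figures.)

Length contraction gives γ = L₀/L = 49.9/41.4 = 1.20531.
K/(mc²) = γ − 1 = 1.20531 − 1 = 0.2053.

0.2053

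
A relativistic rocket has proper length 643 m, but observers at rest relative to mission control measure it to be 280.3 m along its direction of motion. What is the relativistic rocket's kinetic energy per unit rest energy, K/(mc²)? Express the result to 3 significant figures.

1.29

Length contraction gives γ = L₀/L = 643/280.3 = 2.29397.
Since K = (γ−1)mc², K/(mc²) = 2.29397 − 1 = 1.29.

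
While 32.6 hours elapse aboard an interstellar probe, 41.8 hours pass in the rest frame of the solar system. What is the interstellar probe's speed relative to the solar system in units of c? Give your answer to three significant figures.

γ = Δt/Δτ = 41.8/32.6 = 1.2822.
β = √(1 − 1/γ²) = √(1 − 0.608259) = √0.391741 = 0.626.

0.626c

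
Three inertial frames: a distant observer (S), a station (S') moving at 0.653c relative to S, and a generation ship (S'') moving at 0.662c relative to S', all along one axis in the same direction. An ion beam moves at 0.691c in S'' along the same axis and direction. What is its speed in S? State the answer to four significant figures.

0.9845c

First combine the ion beam and generation ship (S''→S'): u₁ = (0.691 + 0.662)/(1 + 0.691×0.662) = 1.353/1.457442 = 0.92834.
Then combine with the station (S'→S): u = (0.92834 + 0.653)/(1 + 0.92834×0.653) = 1.58134/1.60620602 = 0.98452.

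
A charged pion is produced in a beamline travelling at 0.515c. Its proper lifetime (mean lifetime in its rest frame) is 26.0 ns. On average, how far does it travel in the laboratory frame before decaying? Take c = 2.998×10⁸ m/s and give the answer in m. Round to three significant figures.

4.68 m

Lorentz factor: γ = (1 − 0.265225)^(−1/2) = 1.1666.
Lab-frame lifetime: Δt = γτ = 1.1666 × 26.0 ns = 30.332 ns.
Distance: d = vΔt = 0.515 × 2.998×10⁸ m/s × 3.0332×10^-8 s = 4.68 m.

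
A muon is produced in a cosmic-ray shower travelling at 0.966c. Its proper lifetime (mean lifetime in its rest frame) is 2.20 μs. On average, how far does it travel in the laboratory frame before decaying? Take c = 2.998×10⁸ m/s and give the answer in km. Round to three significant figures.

2.46 km

Lorentz factor: γ = (1 − 0.933156)^(−1/2) = 3.8678.
Lab-frame lifetime: Δt = γτ = 3.8678 × 2.20 μs = 8.5092 μs.
Distance: d = vΔt = 0.966 × 2.998×10⁸ m/s × 8.5092×10^-6 s = 2460 m = 2.46 km.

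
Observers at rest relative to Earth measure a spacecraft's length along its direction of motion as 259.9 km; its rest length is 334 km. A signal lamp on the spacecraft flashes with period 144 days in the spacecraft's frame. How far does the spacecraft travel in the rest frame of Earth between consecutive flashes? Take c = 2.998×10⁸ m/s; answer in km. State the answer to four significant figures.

3.011×10^12 km

From L = L₀/γ: γ = 334/259.9 = 1.28511.
β = √(1 − 1/γ²) = 0.62809. Lab-frame period = γτ = 1.28511×144 days = 185.06 days. Distance = βc × γτ = 0.62809 × 2.998×10⁸ m/s × 15989184 s = 3.0108×10^15 m = 3.011×10^12 km.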